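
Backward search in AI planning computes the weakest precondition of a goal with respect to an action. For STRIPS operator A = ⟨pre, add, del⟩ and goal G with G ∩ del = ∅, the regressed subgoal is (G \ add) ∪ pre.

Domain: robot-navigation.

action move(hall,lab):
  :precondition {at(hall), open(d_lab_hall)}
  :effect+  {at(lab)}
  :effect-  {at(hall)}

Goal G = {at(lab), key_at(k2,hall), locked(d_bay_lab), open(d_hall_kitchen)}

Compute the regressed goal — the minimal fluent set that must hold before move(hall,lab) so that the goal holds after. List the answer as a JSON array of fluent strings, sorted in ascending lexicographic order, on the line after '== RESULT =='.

Compute (G \ add) ∪ pre:
  G ∩ del = {}  (empty — regression defined)
  G \ add = {at(lab), key_at(k2,hall), locked(d_bay_lab), open(d_hall_kitchen)} \ {at(lab)} = {key_at(k2,hall), locked(d_bay_lab), open(d_hall_kitchen)}
  ∪ pre   = {key_at(k2,hall), locked(d_bay_lab), open(d_hall_kitchen)} ∪ {at(hall), open(d_lab_hall)}
          = {at(hall), key_at(k2,hall), locked(d_bay_lab), open(d_hall_kitchen), open(d_lab_hall)}

== RESULT ==
["at(hall)", "key_at(k2,hall)", "locked(d_bay_lab)", "open(d_hall_kitchen)", "open(d_lab_hall)"]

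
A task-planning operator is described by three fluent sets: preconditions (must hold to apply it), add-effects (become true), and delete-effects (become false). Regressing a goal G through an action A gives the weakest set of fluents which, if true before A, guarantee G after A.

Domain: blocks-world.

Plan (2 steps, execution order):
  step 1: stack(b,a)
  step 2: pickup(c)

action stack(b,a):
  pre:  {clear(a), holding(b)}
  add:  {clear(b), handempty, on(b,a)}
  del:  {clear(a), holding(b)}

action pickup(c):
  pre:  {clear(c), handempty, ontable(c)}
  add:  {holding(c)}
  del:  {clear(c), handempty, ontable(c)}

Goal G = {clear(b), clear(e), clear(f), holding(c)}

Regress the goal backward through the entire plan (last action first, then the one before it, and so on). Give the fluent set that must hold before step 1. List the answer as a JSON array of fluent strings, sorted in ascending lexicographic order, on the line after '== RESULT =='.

Work backward from the goal:
  through step 2 (pickup(c)): drop {holding(c)}, keep {clear(b), clear(e), clear(f)}, require {clear(c), handempty, ontable(c)}
    → {clear(b), clear(c), clear(e), clear(f), handempty, ontable(c)}
  through step 1 (stack(b,a)): drop {clear(b), handempty}, keep {clear(c), clear(e), clear(f), ontable(c)}, require {clear(a), holding(b)}
    → {clear(a), clear(c), clear(e), clear(f), holding(b), ontable(c)}

== RESULT ==
["clear(a)", "clear(c)", "clear(e)", "clear(f)", "holding(b)", "ontable(c)"]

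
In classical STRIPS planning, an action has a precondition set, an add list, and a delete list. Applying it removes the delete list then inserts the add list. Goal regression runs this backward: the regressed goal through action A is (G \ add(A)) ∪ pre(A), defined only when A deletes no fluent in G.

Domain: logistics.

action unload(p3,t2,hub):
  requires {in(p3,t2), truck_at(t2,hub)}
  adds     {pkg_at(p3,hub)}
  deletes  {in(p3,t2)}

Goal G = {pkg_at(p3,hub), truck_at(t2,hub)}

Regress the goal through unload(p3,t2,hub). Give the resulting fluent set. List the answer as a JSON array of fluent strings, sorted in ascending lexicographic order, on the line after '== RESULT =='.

Compute (G \ add) ∪ pre:
  G ∩ del = {}  (empty — regression defined)
  G \ add = {pkg_at(p3,hub), truck_at(t2,hub)} \ {pkg_at(p3,hub)} = {truck_at(t2,hub)}
  ∪ pre   = {truck_at(t2,hub)} ∪ {in(p3,t2), truck_at(t2,hub)}
          = {in(p3,t2), truck_at(t2,hub)}

== RESULT ==
["in(p3,t2)", "truck_at(t2,hub)"]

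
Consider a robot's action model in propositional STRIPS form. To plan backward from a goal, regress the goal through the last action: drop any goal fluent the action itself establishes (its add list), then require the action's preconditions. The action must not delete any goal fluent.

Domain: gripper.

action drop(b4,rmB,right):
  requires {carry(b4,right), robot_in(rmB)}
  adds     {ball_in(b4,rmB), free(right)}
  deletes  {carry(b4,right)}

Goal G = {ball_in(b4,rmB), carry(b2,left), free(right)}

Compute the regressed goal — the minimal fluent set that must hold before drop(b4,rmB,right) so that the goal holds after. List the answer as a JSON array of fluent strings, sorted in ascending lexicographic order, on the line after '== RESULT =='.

Compute (G \ add) ∪ pre:
  G ∩ del = {}  (empty — regression defined)
  G \ add = {ball_in(b4,rmB), carry(b2,left), free(right)} \ {ball_in(b4,rmB), free(right)} = {carry(b2,left)}
  ∪ pre   = {carry(b2,left)} ∪ {carry(b4,right), robot_in(rmB)}
          = {carry(b2,left), carry(b4,right), robot_in(rmB)}

== RESULT ==
["carry(b2,left)", "carry(b4,right)", "robot_in(rmB)"]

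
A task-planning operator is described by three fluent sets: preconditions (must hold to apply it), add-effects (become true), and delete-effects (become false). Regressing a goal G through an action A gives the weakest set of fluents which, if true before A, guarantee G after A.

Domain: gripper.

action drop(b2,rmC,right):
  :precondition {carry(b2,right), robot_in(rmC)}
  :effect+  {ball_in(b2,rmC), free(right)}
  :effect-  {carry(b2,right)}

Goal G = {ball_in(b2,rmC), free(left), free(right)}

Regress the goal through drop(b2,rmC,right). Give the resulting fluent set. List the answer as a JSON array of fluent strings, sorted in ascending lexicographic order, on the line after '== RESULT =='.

Compute (G \ add) ∪ pre:
  G ∩ del = {}  (empty — regression defined)
  G \ add = {ball_in(b2,rmC), free(left), free(right)} \ {ball_in(b2,rmC), free(right)} = {free(left)}
  ∪ pre   = {free(left)} ∪ {carry(b2,right), robot_in(rmC)}
          = {carry(b2,right), free(left), robot_in(rmC)}

== RESULT ==
["carry(b2,right)", "free(left)", "robot_in(rmC)"]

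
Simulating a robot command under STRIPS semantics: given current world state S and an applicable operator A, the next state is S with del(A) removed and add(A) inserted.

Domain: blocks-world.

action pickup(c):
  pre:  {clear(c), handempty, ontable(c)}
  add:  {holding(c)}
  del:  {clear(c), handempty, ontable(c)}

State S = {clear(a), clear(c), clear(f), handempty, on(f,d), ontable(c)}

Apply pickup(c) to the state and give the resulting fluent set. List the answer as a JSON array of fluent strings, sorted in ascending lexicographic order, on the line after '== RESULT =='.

Progress:
  pre ⊆ S: {clear(c), handempty, ontable(c)} ⊆ S  — applicable
  S \ del = {clear(a), clear(f), on(f,d)}
  ∪ add   = {clear(a), clear(f), holding(c), on(f,d)}

== RESULT ==
["clear(a)", "clear(f)", "holding(c)", "on(f,d)"]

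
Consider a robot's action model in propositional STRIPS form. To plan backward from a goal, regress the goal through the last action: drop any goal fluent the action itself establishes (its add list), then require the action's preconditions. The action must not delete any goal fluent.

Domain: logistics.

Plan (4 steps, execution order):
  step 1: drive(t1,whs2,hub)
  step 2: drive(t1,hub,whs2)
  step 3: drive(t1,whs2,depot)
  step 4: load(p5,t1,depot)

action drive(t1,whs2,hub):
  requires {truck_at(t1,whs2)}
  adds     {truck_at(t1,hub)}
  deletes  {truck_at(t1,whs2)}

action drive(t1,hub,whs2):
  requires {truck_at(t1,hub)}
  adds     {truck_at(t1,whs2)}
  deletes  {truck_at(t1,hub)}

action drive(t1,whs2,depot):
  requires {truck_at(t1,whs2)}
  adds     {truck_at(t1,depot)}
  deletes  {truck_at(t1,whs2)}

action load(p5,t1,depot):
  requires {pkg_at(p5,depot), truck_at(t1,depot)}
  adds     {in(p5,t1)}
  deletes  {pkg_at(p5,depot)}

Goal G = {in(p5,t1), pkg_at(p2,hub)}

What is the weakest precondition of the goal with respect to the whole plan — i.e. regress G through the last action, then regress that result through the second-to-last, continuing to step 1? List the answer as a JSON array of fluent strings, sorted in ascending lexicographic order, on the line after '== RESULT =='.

Work backward from the goal:
  through step 4 (load(p5,t1,depot)): drop {in(p5,t1)}, keep {pkg_at(p2,hub)}, require {pkg_at(p5,depot), truck_at(t1,depot)}
    → {pkg_at(p2,hub), pkg_at(p5,depot), truck_at(t1,depot)}
  through step 3 (drive(t1,whs2,depot)): drop {truck_at(t1,depot)}, keep {pkg_at(p2,hub), pkg_at(p5,depot)}, require {truck_at(t1,whs2)}
    → {pkg_at(p2,hub), pkg_at(p5,depot), truck_at(t1,whs2)}
  through step 2 (drive(t1,hub,whs2)): drop {truck_at(t1,whs2)}, keep {pkg_at(p2,hub), pkg_at(p5,depot)}, require {truck_at(t1,hub)}
    → {pkg_at(p2,hub), pkg_at(p5,depot), truck_at(t1,hub)}
  through step 1 (drive(t1,whs2,hub)): drop {truck_at(t1,hub)}, keep {pkg_at(p2,hub), pkg_at(p5,depot)}, require {truck_at(t1,whs2)}
    → {pkg_at(p2,hub), pkg_at(p5,depot), truck_at(t1,whs2)}

== RESULT ==
["pkg_at(p2,hub)", "pkg_at(p5,depot)", "truck_at(t1,whs2)"]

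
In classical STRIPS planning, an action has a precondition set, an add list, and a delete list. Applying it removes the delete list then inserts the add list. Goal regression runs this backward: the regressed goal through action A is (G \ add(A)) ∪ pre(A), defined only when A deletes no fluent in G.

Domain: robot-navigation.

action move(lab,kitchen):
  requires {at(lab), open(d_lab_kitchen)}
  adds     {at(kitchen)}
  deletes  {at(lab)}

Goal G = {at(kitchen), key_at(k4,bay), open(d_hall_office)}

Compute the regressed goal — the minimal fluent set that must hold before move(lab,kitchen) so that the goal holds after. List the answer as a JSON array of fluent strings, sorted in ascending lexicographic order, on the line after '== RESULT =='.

Regress:
  G ∩ del = {}  (empty — regression defined)
  G \ add = {at(kitchen), key_at(k4,bay), open(d_hall_office)} \ {at(kitchen)} = {key_at(k4,bay), open(d_hall_office)}
  ∪ pre   = {key_at(k4,bay), open(d_hall_office)} ∪ {at(lab), open(d_lab_kitchen)}
          = {at(lab), key_at(k4,bay), open(d_hall_office), open(d_lab_kitchen)}

== RESULT ==
["at(lab)", "key_at(k4,bay)", "open(d_hall_office)", "open(d_lab_kitchen)"]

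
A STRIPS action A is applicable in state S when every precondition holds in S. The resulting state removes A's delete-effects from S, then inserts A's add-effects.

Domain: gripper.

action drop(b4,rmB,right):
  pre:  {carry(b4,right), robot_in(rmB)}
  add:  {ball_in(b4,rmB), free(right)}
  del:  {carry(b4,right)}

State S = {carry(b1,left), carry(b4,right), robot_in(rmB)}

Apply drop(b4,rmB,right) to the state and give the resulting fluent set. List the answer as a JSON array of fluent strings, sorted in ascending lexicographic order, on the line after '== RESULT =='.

Progress:
  pre ⊆ S: {carry(b4,right), robot_in(rmB)} ⊆ S  — applicable
  S \ del = {carry(b1,left), robot_in(rmB)}
  ∪ add   = {ball_in(b4,rmB), carry(b1,left), free(right), robot_in(rmB)}

== RESULT ==
["ball_in(b4,rmB)", "carry(b1,left)", "free(right)", "robot_in(rmB)"]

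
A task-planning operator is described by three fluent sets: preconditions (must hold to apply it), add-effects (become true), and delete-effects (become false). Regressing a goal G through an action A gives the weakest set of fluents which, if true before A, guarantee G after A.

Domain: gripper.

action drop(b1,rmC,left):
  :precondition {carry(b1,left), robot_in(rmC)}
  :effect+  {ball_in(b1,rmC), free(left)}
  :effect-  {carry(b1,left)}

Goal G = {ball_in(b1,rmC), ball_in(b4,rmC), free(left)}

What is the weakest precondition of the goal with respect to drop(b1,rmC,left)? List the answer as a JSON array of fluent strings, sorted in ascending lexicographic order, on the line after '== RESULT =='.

Compute (G \ add) ∪ pre:
  G ∩ del = {}  (empty — regression defined)
  G \ add = {ball_in(b1,rmC), ball_in(b4,rmC), free(left)} \ {ball_in(b1,rmC), free(left)} = {ball_in(b4,rmC)}
  ∪ pre   = {ball_in(b4,rmC)} ∪ {carry(b1,left), robot_in(rmC)}
          = {ball_in(b4,rmC), carry(b1,left), robot_in(rmC)}

== RESULT ==
["ball_in(b4,rmC)", "carry(b1,left)", "robot_in(rmC)"]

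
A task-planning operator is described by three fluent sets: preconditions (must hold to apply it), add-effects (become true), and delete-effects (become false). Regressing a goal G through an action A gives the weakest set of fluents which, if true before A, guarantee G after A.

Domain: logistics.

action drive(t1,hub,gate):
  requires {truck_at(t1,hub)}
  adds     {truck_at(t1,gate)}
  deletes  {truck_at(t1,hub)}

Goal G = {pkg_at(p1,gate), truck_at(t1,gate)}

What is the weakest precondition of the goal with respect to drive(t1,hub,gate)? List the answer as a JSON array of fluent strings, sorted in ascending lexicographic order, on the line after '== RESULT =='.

Regress:
  G ∩ del = {}  (empty — regression defined)
  G \ add = {pkg_at(p1,gate), truck_at(t1,gate)} \ {truck_at(t1,gate)} = {pkg_at(p1,gate)}
  ∪ pre   = {pkg_at(p1,gate)} ∪ {truck_at(t1,hub)}
          = {pkg_at(p1,gate), truck_at(t1,hub)}

== RESULT ==
["pkg_at(p1,gate)", "truck_at(t1,hub)"]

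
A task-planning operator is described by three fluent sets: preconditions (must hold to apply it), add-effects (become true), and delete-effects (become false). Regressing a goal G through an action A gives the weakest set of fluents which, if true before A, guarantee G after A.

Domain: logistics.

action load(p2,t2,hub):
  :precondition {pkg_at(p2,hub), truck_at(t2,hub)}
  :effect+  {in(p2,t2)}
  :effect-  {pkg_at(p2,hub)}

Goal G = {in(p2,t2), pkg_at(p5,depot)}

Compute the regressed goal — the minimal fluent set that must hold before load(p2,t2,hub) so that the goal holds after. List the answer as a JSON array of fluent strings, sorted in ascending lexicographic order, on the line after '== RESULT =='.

Regress:
  G ∩ del = {}  (empty — regression defined)
  G \ add = {in(p2,t2), pkg_at(p5,depot)} \ {in(p2,t2)} = {pkg_at(p5,depot)}
  ∪ pre   = {pkg_at(p5,depot)} ∪ {pkg_at(p2,hub), truck_at(t2,hub)}
          = {pkg_at(p2,hub), pkg_at(p5,depot), truck_at(t2,hub)}

== RESULT ==
["pkg_at(p2,hub)", "pkg_at(p5,depot)", "truck_at(t2,hub)"]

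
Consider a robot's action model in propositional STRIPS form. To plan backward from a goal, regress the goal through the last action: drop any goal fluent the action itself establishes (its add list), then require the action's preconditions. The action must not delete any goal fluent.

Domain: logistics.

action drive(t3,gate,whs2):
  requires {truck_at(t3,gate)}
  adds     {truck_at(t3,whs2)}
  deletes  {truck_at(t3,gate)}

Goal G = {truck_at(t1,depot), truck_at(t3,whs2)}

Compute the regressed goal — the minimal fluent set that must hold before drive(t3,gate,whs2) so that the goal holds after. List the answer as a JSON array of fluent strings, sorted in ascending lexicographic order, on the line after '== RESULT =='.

Regress:
  G ∩ del = {}  (empty — regression defined)
  G \ add = {truck_at(t1,depot), truck_at(t3,whs2)} \ {truck_at(t3,whs2)} = {truck_at(t1,depot)}
  ∪ pre   = {truck_at(t1,depot)} ∪ {truck_at(t3,gate)}
          = {truck_at(t1,depot), truck_at(t3,gate)}

== RESULT ==
["truck_at(t1,depot)", "truck_at(t3,gate)"]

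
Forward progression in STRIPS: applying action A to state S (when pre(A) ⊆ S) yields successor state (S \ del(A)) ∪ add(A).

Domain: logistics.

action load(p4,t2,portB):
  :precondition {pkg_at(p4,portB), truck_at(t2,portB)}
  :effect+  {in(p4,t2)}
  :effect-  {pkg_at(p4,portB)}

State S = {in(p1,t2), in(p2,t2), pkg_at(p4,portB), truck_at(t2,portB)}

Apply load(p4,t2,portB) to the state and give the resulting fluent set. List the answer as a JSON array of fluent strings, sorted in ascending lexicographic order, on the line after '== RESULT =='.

Compute (S \ del) ∪ add:
  pre ⊆ S: {pkg_at(p4,portB), truck_at(t2,portB)} ⊆ S  — applicable
  S \ del = {in(p1,t2), in(p2,t2), truck_at(t2,portB)}
  ∪ add   = {in(p1,t2), in(p2,t2), in(p4,t2), truck_at(t2,portB)}

== RESULT ==
["in(p1,t2)", "in(p2,t2)", "in(p4,t2)", "truck_at(t2,portB)"]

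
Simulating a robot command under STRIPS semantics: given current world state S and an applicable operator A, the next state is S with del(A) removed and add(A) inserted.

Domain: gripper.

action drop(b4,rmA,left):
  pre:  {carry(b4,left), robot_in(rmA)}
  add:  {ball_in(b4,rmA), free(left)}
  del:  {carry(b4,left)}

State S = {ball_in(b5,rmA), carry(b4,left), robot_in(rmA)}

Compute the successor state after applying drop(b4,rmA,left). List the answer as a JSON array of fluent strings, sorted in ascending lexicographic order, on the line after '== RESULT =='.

Compute (S \ del) ∪ add:
  pre ⊆ S: {carry(b4,left), robot_in(rmA)} ⊆ S  — applicable
  S \ del = {ball_in(b5,rmA), robot_in(rmA)}
  ∪ add   = {ball_in(b4,rmA), ball_in(b5,rmA), free(left), robot_in(rmA)}

== RESULT ==
["ball_in(b4,rmA)", "ball_in(b5,rmA)", "free(left)", "robot_in(rmA)"]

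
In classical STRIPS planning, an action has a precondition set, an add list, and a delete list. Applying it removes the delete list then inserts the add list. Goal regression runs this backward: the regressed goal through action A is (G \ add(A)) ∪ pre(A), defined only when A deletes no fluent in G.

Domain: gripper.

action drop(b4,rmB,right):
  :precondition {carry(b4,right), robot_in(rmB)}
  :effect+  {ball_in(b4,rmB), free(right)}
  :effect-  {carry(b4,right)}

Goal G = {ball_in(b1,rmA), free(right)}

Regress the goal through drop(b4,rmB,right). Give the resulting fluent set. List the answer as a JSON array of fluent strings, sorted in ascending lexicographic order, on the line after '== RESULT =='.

Compute (G \ add) ∪ pre:
  G ∩ del = {}  (empty — regression defined)
  G \ add = {ball_in(b1,rmA), free(right)} \ {ball_in(b4,rmB), free(right)} = {ball_in(b1,rmA)}
  ∪ pre   = {ball_in(b1,rmA)} ∪ {carry(b4,right), robot_in(rmB)}
          = {ball_in(b1,rmA), carry(b4,right), robot_in(rmB)}

== RESULT ==
["ball_in(b1,rmA)", "carry(b4,right)", "robot_in(rmB)"]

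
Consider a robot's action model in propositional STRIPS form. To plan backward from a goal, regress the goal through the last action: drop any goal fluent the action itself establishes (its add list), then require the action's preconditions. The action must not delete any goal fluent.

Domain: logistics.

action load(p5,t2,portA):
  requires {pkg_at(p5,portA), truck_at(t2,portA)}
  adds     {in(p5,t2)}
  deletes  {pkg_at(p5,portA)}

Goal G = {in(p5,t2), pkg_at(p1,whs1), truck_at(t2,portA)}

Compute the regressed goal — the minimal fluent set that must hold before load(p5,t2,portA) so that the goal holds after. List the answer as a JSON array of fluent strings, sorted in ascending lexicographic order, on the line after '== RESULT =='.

Regress:
  G ∩ del = {}  (empty — regression defined)
  G \ add = {in(p5,t2), pkg_at(p1,whs1), truck_at(t2,portA)} \ {in(p5,t2)} = {pkg_at(p1,whs1), truck_at(t2,portA)}
  ∪ pre   = {pkg_at(p1,whs1), truck_at(t2,portA)} ∪ {pkg_at(p5,portA), truck_at(t2,portA)}
          = {pkg_at(p1,whs1), pkg_at(p5,portA), truck_at(t2,portA)}

== RESULT ==
["pkg_at(p1,whs1)", "pkg_at(p5,portA)", "truck_at(t2,portA)"]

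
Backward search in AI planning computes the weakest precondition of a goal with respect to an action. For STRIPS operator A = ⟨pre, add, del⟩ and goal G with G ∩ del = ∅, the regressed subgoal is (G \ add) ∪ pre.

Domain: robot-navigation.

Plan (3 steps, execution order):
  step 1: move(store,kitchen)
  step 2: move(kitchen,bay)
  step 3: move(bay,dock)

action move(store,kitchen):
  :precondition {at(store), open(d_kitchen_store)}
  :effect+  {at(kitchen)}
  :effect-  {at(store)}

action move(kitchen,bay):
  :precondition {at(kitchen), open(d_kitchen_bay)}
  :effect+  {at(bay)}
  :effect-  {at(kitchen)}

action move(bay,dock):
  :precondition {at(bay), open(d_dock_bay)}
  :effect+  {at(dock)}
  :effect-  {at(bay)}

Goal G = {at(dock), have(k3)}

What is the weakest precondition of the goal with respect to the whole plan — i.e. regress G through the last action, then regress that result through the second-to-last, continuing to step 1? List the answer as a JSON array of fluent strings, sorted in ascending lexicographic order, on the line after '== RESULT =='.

Regress step by step:
  through step 3 (move(bay,dock)): drop {at(dock)}, keep {have(k3)}, require {at(bay), open(d_dock_bay)}
    → {at(bay), have(k3), open(d_dock_bay)}
  through step 2 (move(kitchen,bay)): drop {at(bay)}, keep {have(k3), open(d_dock_bay)}, require {at(kitchen), open(d_kitchen_bay)}
    → {at(kitchen), have(k3), open(d_dock_bay), open(d_kitchen_bay)}
  through step 1 (move(store,kitchen)): drop {at(kitchen)}, keep {have(k3), open(d_dock_bay), open(d_kitchen_bay)}, require {at(store), open(d_kitchen_store)}
    → {at(store), have(k3), open(d_dock_bay), open(d_kitchen_bay), open(d_kitchen_store)}

== RESULT ==
["at(store)", "have(k3)", "open(d_dock_bay)", "open(d_kitchen_bay)", "open(d_kitchen_store)"]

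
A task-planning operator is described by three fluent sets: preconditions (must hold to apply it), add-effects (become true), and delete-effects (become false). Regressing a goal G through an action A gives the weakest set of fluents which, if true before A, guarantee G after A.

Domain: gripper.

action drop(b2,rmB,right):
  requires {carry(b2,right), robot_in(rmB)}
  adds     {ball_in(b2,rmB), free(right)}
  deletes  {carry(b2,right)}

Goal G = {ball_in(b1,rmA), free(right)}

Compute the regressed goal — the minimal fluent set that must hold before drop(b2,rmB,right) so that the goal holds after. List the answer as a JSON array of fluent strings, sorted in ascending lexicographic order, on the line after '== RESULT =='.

Compute (G \ add) ∪ pre:
  G ∩ del = {}  (empty — regression defined)
  G \ add = {ball_in(b1,rmA), free(right)} \ {ball_in(b2,rmB), free(right)} = {ball_in(b1,rmA)}
  ∪ pre   = {ball_in(b1,rmA)} ∪ {carry(b2,right), robot_in(rmB)}
          = {ball_in(b1,rmA), carry(b2,right), robot_in(rmB)}

== RESULT ==
["ball_in(b1,rmA)", "carry(b2,right)", "robot_in(rmB)"]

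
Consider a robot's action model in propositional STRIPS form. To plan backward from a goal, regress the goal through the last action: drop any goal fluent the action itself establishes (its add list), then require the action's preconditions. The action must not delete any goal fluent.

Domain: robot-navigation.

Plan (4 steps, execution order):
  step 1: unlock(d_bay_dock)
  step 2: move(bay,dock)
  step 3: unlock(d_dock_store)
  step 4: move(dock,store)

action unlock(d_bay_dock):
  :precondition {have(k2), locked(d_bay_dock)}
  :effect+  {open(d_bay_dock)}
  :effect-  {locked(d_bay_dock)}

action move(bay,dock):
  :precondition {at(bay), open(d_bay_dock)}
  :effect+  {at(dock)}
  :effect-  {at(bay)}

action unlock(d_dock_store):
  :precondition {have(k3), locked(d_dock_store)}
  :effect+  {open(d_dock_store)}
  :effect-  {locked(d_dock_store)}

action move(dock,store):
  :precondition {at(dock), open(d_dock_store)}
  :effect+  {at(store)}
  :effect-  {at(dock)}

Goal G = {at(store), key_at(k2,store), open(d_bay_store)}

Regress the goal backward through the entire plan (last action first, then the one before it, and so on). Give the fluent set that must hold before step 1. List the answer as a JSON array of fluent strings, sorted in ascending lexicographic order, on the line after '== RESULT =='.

Work backward from the goal:
  through step 4 (move(dock,store)): drop {at(store)}, keep {key_at(k2,store), open(d_bay_store)}, require {at(dock), open(d_dock_store)}
    → {at(dock), key_at(k2,store), open(d_bay_store), open(d_dock_store)}
  through step 3 (unlock(d_dock_store)): drop {open(d_dock_store)}, keep {at(dock), key_at(k2,store), open(d_bay_store)}, require {have(k3), locked(d_dock_store)}
    → {at(dock), have(k3), key_at(k2,store), locked(d_dock_store), open(d_bay_store)}
  through step 2 (move(bay,dock)): drop {at(dock)}, keep {have(k3), key_at(k2,store), locked(d_dock_store), open(d_bay_store)}, require {at(bay), open(d_bay_dock)}
    → {at(bay), have(k3), key_at(k2,store), locked(d_dock_store), open(d_bay_dock), open(d_bay_store)}
  through step 1 (unlock(d_bay_dock)): drop {open(d_bay_dock)}, keep {at(bay), have(k3), key_at(k2,store), locked(d_dock_store), open(d_bay_store)}, require {have(k2), locked(d_bay_dock)}
    → {at(bay), have(k2), have(k3), key_at(k2,store), locked(d_bay_dock), locked(d_dock_store), open(d_bay_store)}

== RESULT ==
["at(bay)", "have(k2)", "have(k3)", "key_at(k2,store)", "locked(d_bay_dock)", "locked(d_dock_store)", "open(d_bay_store)"]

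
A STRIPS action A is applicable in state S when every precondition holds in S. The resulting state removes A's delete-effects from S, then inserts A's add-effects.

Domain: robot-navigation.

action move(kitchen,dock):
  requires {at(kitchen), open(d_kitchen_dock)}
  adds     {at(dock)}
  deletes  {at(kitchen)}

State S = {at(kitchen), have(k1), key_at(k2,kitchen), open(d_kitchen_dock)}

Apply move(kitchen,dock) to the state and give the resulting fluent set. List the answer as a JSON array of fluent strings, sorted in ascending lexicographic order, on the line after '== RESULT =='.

Progress:
  pre ⊆ S: {at(kitchen), open(d_kitchen_dock)} ⊆ S  — applicable
  S \ del = {have(k1), key_at(k2,kitchen), open(d_kitchen_dock)}
  ∪ add   = {at(dock), have(k1), key_at(k2,kitchen), open(d_kitchen_dock)}

== RESULT ==
["at(dock)", "have(k1)", "key_at(k2,kitchen)", "open(d_kitchen_dock)"]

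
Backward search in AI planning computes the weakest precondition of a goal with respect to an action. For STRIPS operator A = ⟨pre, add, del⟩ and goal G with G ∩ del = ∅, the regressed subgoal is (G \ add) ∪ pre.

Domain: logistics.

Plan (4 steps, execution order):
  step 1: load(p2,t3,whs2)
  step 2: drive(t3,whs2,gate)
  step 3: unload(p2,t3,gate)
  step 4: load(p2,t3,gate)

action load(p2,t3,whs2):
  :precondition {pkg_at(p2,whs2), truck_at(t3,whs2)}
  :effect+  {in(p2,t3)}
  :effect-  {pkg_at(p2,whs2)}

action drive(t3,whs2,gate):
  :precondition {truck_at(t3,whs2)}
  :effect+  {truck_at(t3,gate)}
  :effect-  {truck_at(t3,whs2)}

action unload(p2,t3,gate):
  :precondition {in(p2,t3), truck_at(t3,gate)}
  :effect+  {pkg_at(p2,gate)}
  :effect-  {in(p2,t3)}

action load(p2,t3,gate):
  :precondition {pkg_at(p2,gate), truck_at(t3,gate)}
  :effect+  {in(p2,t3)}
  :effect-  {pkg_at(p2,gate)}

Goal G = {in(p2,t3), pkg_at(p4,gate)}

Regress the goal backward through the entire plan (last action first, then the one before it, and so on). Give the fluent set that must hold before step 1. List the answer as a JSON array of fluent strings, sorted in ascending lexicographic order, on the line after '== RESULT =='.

Work backward from the goal:
  through step 4 (load(p2,t3,gate)): drop {in(p2,t3)}, keep {pkg_at(p4,gate)}, require {pkg_at(p2,gate), truck_at(t3,gate)}
    → {pkg_at(p2,gate), pkg_at(p4,gate), truck_at(t3,gate)}
  through step 3 (unload(p2,t3,gate)): drop {pkg_at(p2,gate)}, keep {pkg_at(p4,gate), truck_at(t3,gate)}, require {in(p2,t3), truck_at(t3,gate)}
    → {in(p2,t3), pkg_at(p4,gate), truck_at(t3,gate)}
  through step 2 (drive(t3,whs2,gate)): drop {truck_at(t3,gate)}, keep {in(p2,t3), pkg_at(p4,gate)}, require {truck_at(t3,whs2)}
    → {in(p2,t3), pkg_at(p4,gate), truck_at(t3,whs2)}
  through step 1 (load(p2,t3,whs2)): drop {in(p2,t3)}, keep {pkg_at(p4,gate), truck_at(t3,whs2)}, require {pkg_at(p2,whs2), truck_at(t3,whs2)}
    → {pkg_at(p2,whs2), pkg_at(p4,gate), truck_at(t3,whs2)}

== RESULT ==
["pkg_at(p2,whs2)", "pkg_at(p4,gate)", "truck_at(t3,whs2)"]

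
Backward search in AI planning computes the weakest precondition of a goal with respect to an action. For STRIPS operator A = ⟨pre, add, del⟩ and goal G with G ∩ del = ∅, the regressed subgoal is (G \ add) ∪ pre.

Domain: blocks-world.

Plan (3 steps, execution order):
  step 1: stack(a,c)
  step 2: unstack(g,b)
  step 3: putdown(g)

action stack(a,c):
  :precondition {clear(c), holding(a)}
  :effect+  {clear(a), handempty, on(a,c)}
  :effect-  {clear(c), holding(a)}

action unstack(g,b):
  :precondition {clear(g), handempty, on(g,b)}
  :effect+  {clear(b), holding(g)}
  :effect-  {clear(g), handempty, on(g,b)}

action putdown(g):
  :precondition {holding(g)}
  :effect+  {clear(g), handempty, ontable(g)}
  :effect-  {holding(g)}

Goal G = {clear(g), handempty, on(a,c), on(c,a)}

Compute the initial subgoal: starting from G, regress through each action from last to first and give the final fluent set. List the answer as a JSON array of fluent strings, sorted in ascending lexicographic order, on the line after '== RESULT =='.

Work backward from the goal:
  through step 3 (putdown(g)): drop {clear(g), handempty}, keep {on(a,c), on(c,a)}, require {holding(g)}
    → {holding(g), on(a,c), on(c,a)}
  through step 2 (unstack(g,b)): drop {holding(g)}, keep {on(a,c), on(c,a)}, require {clear(g), handempty, on(g,b)}
    → {clear(g), handempty, on(a,c), on(c,a), on(g,b)}
  through step 1 (stack(a,c)): drop {handempty, on(a,c)}, keep {clear(g), on(c,a), on(g,b)}, require {clear(c), holding(a)}
    → {clear(c), clear(g), holding(a), on(c,a), on(g,b)}

== RESULT ==
["clear(c)", "clear(g)", "holding(a)", "on(c,a)", "on(g,b)"]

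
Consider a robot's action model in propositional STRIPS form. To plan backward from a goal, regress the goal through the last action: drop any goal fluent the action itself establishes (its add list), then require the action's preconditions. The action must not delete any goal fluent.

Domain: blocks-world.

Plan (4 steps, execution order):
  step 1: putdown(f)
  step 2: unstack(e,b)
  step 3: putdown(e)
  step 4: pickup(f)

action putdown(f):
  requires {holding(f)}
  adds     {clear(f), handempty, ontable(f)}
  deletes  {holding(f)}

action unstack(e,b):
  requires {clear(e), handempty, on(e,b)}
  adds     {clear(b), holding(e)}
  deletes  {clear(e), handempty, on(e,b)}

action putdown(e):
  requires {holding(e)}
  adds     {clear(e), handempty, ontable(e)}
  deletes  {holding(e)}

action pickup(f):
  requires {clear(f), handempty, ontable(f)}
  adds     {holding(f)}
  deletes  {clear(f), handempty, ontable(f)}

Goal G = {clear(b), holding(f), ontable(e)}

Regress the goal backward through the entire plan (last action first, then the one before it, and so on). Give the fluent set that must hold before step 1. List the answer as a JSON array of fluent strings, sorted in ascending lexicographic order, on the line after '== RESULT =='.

Regress step by step:
  through step 4 (pickup(f)): drop {holding(f)}, keep {clear(b), ontable(e)}, require {clear(f), handempty, ontable(f)}
    → {clear(b), clear(f), handempty, ontable(e), ontable(f)}
  through step 3 (putdown(e)): drop {handempty, ontable(e)}, keep {clear(b), clear(f), ontable(f)}, require {holding(e)}
    → {clear(b), clear(f), holding(e), ontable(f)}
  through step 2 (unstack(e,b)): drop {clear(b), holding(e)}, keep {clear(f), ontable(f)}, require {clear(e), handempty, on(e,b)}
    → {clear(e), clear(f), handempty, on(e,b), ontable(f)}
  through step 1 (putdown(f)): drop {clear(f), handempty, ontable(f)}, keep {clear(e), on(e,b)}, require {holding(f)}
    → {clear(e), holding(f), on(e,b)}

== RESULT ==
["clear(e)", "holding(f)", "on(e,b)"]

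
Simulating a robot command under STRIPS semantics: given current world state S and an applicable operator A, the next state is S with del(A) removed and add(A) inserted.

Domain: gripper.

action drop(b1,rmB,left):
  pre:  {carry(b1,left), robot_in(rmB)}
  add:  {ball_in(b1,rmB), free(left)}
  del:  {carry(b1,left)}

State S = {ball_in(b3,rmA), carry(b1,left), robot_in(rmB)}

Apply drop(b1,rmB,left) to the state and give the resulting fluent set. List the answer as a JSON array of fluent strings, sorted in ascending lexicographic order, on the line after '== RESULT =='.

Compute (S \ del) ∪ add:
  pre ⊆ S: {carry(b1,left), robot_in(rmB)} ⊆ S  — applicable
  S \ del = {ball_in(b3,rmA), robot_in(rmB)}
  ∪ add   = {ball_in(b1,rmB), ball_in(b3,rmA), free(left), robot_in(rmB)}

== RESULT ==
["ball_in(b1,rmB)", "ball_in(b3,rmA)", "free(left)", "robot_in(rmB)"]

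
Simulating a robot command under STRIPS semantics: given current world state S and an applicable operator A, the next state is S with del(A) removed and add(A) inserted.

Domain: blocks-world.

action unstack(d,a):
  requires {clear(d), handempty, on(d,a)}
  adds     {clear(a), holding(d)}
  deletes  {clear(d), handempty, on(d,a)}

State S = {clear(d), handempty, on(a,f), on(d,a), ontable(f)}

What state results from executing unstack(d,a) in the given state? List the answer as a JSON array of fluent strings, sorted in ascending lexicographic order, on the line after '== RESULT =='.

Progress:
  pre ⊆ S: {clear(d), handempty, on(d,a)} ⊆ S  — applicable
  S \ del = {on(a,f), ontable(f)}
  ∪ add   = {clear(a), holding(d), on(a,f), ontable(f)}

== RESULT ==
["clear(a)", "holding(d)", "on(a,f)", "ontable(f)"]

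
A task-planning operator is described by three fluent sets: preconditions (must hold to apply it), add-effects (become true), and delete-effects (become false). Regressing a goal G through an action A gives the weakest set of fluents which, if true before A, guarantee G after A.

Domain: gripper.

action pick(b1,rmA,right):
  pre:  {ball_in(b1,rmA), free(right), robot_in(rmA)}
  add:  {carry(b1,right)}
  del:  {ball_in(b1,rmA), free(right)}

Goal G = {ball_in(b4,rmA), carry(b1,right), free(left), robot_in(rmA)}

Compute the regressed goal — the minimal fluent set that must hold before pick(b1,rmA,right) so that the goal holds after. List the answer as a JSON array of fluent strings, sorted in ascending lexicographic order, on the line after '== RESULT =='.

Compute (G \ add) ∪ pre:
  G ∩ del = {}  (empty — regression defined)
  G \ add = {ball_in(b4,rmA), carry(b1,right), free(left), robot_in(rmA)} \ {carry(b1,right)} = {ball_in(b4,rmA), free(left), robot_in(rmA)}
  ∪ pre   = {ball_in(b4,rmA), free(left), robot_in(rmA)} ∪ {ball_in(b1,rmA), free(right), robot_in(rmA)}
          = {ball_in(b1,rmA), ball_in(b4,rmA), free(left), free(right), robot_in(rmA)}

== RESULT ==
["ball_in(b1,rmA)", "ball_in(b4,rmA)", "free(left)", "free(right)", "robot_in(rmA)"]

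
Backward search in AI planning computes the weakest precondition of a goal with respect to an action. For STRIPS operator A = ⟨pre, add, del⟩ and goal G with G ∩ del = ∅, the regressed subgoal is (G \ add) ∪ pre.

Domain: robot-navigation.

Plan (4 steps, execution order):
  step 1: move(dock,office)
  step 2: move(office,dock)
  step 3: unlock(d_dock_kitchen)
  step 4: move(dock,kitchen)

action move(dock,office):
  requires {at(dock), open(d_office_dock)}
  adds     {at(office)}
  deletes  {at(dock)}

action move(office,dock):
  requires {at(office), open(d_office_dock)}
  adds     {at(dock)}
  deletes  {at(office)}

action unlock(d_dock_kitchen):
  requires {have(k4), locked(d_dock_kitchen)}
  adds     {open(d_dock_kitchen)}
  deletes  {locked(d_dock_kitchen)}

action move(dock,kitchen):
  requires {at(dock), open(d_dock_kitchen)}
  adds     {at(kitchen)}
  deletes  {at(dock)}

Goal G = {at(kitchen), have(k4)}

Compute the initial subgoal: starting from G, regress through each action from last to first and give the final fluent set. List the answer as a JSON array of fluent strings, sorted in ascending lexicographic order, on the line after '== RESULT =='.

Work backward from the goal:
  through step 4 (move(dock,kitchen)): drop {at(kitchen)}, keep {have(k4)}, require {at(dock), open(d_dock_kitchen)}
    → {at(dock), have(k4), open(d_dock_kitchen)}
  through step 3 (unlock(d_dock_kitchen)): drop {open(d_dock_kitchen)}, keep {at(dock), have(k4)}, require {have(k4), locked(d_dock_kitchen)}
    → {at(dock), have(k4), locked(d_dock_kitchen)}
  through step 2 (move(office,dock)): drop {at(dock)}, keep {have(k4), locked(d_dock_kitchen)}, require {at(office), open(d_office_dock)}
    → {at(office), have(k4), locked(d_dock_kitchen), open(d_office_dock)}
  through step 1 (move(dock,office)): drop {at(office)}, keep {have(k4), locked(d_dock_kitchen), open(d_office_dock)}, require {at(dock), open(d_office_dock)}
    → {at(dock), have(k4), locked(d_dock_kitchen), open(d_office_dock)}

== RESULT ==
["at(dock)", "have(k4)", "locked(d_dock_kitchen)", "open(d_office_dock)"]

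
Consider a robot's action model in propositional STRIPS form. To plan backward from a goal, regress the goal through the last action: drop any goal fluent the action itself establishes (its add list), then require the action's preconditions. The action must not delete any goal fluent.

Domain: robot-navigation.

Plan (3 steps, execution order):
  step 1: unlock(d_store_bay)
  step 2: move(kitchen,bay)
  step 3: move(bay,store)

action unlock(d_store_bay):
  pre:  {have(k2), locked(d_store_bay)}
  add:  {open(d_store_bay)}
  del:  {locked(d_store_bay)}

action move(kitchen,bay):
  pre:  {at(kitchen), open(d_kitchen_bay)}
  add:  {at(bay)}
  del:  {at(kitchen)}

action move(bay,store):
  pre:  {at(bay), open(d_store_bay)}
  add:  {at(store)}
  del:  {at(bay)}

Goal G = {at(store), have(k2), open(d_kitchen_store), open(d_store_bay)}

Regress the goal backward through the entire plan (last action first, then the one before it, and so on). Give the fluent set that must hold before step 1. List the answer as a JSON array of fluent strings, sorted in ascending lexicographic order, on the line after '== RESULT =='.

Regress step by step:
  through step 3 (move(bay,store)): drop {at(store)}, keep {have(k2), open(d_kitchen_store), open(d_store_bay)}, require {at(bay), open(d_store_bay)}
    → {at(bay), have(k2), open(d_kitchen_store), open(d_store_bay)}
  through step 2 (move(kitchen,bay)): drop {at(bay)}, keep {have(k2), open(d_kitchen_store), open(d_store_bay)}, require {at(kitchen), open(d_kitchen_bay)}
    → {at(kitchen), have(k2), open(d_kitchen_bay), open(d_kitchen_store), open(d_store_bay)}
  through step 1 (unlock(d_store_bay)): drop {open(d_store_bay)}, keep {at(kitchen), have(k2), open(d_kitchen_bay), open(d_kitchen_store)}, require {have(k2), locked(d_store_bay)}
    → {at(kitchen), have(k2), locked(d_store_bay), open(d_kitchen_bay), open(d_kitchen_store)}

== RESULT ==
["at(kitchen)", "have(k2)", "locked(d_store_bay)", "open(d_kitchen_bay)", "open(d_kitchen_store)"]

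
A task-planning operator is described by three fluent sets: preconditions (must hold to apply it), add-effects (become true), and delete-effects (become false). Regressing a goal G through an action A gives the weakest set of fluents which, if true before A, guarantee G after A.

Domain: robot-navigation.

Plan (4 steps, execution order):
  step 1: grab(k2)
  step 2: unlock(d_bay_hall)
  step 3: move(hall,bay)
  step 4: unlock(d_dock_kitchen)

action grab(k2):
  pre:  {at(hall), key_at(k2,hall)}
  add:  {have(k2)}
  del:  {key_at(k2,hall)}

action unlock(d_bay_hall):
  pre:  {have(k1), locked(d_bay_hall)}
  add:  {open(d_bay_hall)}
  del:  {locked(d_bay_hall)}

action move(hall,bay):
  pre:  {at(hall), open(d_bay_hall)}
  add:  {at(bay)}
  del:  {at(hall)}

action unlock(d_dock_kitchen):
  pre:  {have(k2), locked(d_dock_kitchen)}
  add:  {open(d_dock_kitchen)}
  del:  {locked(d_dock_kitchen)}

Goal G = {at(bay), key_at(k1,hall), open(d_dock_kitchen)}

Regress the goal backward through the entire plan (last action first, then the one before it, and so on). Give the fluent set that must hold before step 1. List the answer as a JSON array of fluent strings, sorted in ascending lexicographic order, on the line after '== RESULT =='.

Work backward from the goal:
  through step 4 (unlock(d_dock_kitchen)): drop {open(d_dock_kitchen)}, keep {at(bay), key_at(k1,hall)}, require {have(k2), locked(d_dock_kitchen)}
    → {at(bay), have(k2), key_at(k1,hall), locked(d_dock_kitchen)}
  through step 3 (move(hall,bay)): drop {at(bay)}, keep {have(k2), key_at(k1,hall), locked(d_dock_kitchen)}, require {at(hall), open(d_bay_hall)}
    → {at(hall), have(k2), key_at(k1,hall), locked(d_dock_kitchen), open(d_bay_hall)}
  through step 2 (unlock(d_bay_hall)): drop {open(d_bay_hall)}, keep {at(hall), have(k2), key_at(k1,hall), locked(d_dock_kitchen)}, require {have(k1), locked(d_bay_hall)}
    → {at(hall), have(k1), have(k2), key_at(k1,hall), locked(d_bay_hall), locked(d_dock_kitchen)}
  through step 1 (grab(k2)): drop {have(k2)}, keep {at(hall), have(k1), key_at(k1,hall), locked(d_bay_hall), locked(d_dock_kitchen)}, require {at(hall), key_at(k2,hall)}
    → {at(hall), have(k1), key_at(k1,hall), key_at(k2,hall), locked(d_bay_hall), locked(d_dock_kitchen)}

== RESULT ==
["at(hall)", "have(k1)", "key_at(k1,hall)", "key_at(k2,hall)", "locked(d_bay_hall)", "locked(d_dock_kitchen)"]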